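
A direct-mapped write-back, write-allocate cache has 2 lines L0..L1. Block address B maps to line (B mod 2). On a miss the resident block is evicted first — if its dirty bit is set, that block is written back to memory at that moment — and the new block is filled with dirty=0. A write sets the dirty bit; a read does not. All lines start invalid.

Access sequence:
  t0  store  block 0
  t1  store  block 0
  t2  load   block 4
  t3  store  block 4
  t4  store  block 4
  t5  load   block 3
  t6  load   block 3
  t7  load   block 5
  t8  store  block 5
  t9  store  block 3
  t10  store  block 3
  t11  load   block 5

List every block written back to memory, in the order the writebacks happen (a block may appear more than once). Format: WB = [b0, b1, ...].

0: W B0 → L0 miss [D]
1: W B0 → L0 hit [D]
2: R B4 → L0 miss wb→B0 [-]
3: W B4 → L0 hit [D]
4: W B4 → L0 hit [D]
5: R B3 → L1 miss [-]
6: R B3 → L1 hit [-]
7: R B5 → L1 miss [-]
8: W B5 → L1 hit [D]
9: W B3 → L1 miss wb→B5 [D]
10: W B3 → L1 hit [D]
11: R B5 → L1 miss wb→B3 [-]

WB = [0, 5, 3]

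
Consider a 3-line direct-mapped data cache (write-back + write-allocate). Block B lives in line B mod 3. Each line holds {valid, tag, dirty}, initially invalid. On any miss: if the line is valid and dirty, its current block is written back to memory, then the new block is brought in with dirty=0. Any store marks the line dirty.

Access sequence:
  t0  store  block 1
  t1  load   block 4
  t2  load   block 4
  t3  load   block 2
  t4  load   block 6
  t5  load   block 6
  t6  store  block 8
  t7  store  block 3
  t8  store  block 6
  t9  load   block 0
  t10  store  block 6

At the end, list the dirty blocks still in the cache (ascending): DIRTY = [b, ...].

DIRTY = [6, 8]

0: W B1 → L1 miss [D]
1: R B4 → L1 miss wb→B1 [-]
2: R B4 → L1 hit [-]
3: R B2 → L2 miss [-]
4: R B6 → L0 miss [-]
5: R B6 → L0 hit [-]
6: W B8 → L2 miss [D]
7: W B3 → L0 miss [D]
8: W B6 → L0 miss wb→B3 [D]
9: R B0 → L0 miss wb→B6 [-]
10: W B6 → L0 miss [D]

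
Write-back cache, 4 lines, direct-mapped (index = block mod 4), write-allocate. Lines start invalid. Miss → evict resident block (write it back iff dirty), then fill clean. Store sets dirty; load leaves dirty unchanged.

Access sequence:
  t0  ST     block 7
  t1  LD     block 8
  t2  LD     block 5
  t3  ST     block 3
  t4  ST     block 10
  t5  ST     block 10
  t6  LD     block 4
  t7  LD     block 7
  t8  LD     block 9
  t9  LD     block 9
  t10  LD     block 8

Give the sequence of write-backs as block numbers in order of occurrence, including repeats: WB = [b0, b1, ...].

0: W B7 -> L3 miss  d=D]
1: R B8 -> L0 miss  d=-]
2: R B5 -> L1 miss  d=-]
3: W B3 -> L3 miss wb->B7  d=D]
4: W B10 -> L2 miss  d=D]
5: W B10 -> L2 hit  d=D]
6: R B4 -> L0 miss  d=-]
7: R B7 -> L3 miss wb->B3  d=-]
8: R B9 -> L1 miss  d=-]
9: R B9 -> L1 hit  d=-]
10: R B8 -> L0 miss  d=-]

WB = [7, 3]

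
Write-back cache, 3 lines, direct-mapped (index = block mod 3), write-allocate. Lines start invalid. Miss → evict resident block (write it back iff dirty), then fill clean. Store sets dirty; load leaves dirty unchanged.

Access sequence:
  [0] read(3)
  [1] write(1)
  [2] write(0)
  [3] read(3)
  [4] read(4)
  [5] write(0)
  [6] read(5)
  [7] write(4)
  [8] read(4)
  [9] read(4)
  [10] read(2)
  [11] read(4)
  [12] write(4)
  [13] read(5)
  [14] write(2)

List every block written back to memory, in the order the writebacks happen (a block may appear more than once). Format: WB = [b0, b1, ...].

  0 | R B3 → L0 miss [-]
  1 | W B1 → L1 miss [D]
  2 | W B0 → L0 miss [D]
  3 | R B3 → L0 miss wb→B0 [-]
  4 | R B4 → L1 miss wb→B1 [-]
  5 | W B0 → L0 miss [D]
  6 | R B5 → L2 miss [-]
  7 | W B4 → L1 hit [D]
  8 | R B4 → L1 hit [D]
  9 | R B4 → L1 hit [D]
  10 | R B2 → L2 miss [-]
  11 | R B4 → L1 hit [D]
  12 | W B4 → L1 hit [D]
  13 | R B5 → L2 miss [-]
  14 | W B2 → L2 miss [D]

WB = [0, 1]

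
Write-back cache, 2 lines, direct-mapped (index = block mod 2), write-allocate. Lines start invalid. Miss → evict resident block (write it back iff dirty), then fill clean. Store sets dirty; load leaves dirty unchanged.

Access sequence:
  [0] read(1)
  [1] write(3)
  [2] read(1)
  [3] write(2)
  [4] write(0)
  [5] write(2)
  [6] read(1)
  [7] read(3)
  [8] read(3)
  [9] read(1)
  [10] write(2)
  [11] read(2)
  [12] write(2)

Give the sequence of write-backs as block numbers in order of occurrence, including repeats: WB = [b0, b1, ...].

0: R B1 → L1 miss [-]
1: W B3 → L1 miss [D]
2: R B1 → L1 miss wb→B3 [-]
3: W B2 → L0 miss [D]
4: W B0 → L0 miss wb→B2 [D]
5: W B2 → L0 miss wb→B0 [D]
6: R B1 → L1 hit [-]
7: R B3 → L1 miss [-]
8: R B3 → L1 hit [-]
9: R B1 → L1 miss [-]
10: W B2 → L0 hit [D]
11: R B2 → L0 hit [D]
12: W B2 → L0 hit [D]

WB = [3, 2, 0]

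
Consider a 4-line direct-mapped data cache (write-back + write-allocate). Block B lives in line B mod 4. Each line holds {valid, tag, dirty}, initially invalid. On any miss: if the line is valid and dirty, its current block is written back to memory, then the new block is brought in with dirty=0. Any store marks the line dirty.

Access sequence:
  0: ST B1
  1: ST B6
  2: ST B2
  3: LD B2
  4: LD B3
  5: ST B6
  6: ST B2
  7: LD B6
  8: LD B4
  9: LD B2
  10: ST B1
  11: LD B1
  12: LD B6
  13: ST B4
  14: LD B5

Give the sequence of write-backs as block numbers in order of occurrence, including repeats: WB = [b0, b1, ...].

WB = [6, 2, 6, 2, 1]

0: W B1 → L1 miss [D]
1: W B6 → L2 miss [D]
2: W B2 → L2 miss wb→B6 [D]
3: R B2 → L2 hit [D]
4: R B3 → L3 miss [-]
5: W B6 → L2 miss wb→B2 [D]
6: W B2 → L2 miss wb→B6 [D]
7: R B6 → L2 miss wb→B2 [-]
8: R B4 → L0 miss [-]
9: R B2 → L2 miss [-]
10: W B1 → L1 hit [D]
11: R B1 → L1 hit [D]
12: R B6 → L2 miss [-]
13: W B4 → L0 hit [D]
14: R B5 → L1 miss wb→B1 [-]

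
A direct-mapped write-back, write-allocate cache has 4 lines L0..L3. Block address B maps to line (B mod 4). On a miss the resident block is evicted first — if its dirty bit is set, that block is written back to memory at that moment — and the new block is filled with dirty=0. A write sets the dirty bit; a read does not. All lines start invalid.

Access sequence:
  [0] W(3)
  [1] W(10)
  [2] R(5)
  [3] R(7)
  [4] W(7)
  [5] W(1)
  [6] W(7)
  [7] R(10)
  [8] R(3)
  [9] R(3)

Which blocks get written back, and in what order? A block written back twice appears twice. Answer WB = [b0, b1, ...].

0: W B3 -> L3 miss  d=D]
1: W B10 -> L2 miss  d=D]
2: R B5 -> L1 miss  d=-]
3: R B7 -> L3 miss wb->B3  d=-]
4: W B7 -> L3 hit  d=D]
5: W B1 -> L1 miss  d=D]
6: W B7 -> L3 hit  d=D]
7: R B10 -> L2 hit  d=D]
8: R B3 -> L3 miss wb->B7  d=-]
9: R B3 -> L3 hit  d=-]

WB = [3, 7]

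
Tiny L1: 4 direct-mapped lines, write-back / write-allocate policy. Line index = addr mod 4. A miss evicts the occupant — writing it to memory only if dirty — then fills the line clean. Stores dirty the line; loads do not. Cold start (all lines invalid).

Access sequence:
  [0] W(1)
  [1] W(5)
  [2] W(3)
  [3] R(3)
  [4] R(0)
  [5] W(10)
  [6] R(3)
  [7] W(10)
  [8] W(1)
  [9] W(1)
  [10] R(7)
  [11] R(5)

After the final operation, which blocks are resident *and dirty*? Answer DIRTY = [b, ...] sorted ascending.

DIRTY = [10]

0: W B1 -> L1 miss  d=D]
1: W B5 -> L1 miss wb->B1  d=D]
2: W B3 -> L3 miss  d=D]
3: R B3 -> L3 hit  d=D]
4: R B0 -> L0 miss  d=-]
5: W B10 -> L2 miss  d=D]
6: R B3 -> L3 hit  d=D]
7: W B10 -> L2 hit  d=D]
8: W B1 -> L1 miss wb->B5  d=D]
9: W B1 -> L1 hit  d=D]
10: R B7 -> L3 miss wb->B3  d=-]
11: R B5 -> L1 miss wb->B1  d=-]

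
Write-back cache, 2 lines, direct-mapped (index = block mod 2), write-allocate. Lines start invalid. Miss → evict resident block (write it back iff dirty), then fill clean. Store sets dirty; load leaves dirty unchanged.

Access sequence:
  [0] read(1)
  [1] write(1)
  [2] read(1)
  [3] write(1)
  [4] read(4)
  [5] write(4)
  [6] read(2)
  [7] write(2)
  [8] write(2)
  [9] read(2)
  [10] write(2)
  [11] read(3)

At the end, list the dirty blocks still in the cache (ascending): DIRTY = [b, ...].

0: R B1 → L1 miss [-]
1: W B1 → L1 hit [D]
2: R B1 → L1 hit [D]
3: W B1 → L1 hit [D]
4: R B4 → L0 miss [-]
5: W B4 → L0 hit [D]
6: R B2 → L0 miss wb→B4 [-]
7: W B2 → L0 hit [D]
8: W B2 → L0 hit [D]
9: R B2 → L0 hit [D]
10: W B2 → L0 hit [D]
11: R B3 → L1 miss wb→B1 [-]

DIRTY = [2]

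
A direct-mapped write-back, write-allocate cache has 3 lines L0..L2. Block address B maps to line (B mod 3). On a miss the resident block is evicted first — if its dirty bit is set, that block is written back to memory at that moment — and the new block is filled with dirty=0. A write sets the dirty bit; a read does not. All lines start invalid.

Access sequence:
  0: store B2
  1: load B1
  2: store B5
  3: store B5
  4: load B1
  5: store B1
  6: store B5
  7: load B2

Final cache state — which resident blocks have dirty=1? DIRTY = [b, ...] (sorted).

DIRTY = [1]

0: W B2 -> L2 miss  d=D]
1: R B1 -> L1 miss  d=-]
2: W B5 -> L2 miss wb->B2  d=D]
3: W B5 -> L2 hit  d=D]
4: R B1 -> L1 hit  d=-]
5: W B1 -> L1 hit  d=D]
6: W B5 -> L2 hit  d=D]
7: R B2 -> L2 miss wb->B5  d=-]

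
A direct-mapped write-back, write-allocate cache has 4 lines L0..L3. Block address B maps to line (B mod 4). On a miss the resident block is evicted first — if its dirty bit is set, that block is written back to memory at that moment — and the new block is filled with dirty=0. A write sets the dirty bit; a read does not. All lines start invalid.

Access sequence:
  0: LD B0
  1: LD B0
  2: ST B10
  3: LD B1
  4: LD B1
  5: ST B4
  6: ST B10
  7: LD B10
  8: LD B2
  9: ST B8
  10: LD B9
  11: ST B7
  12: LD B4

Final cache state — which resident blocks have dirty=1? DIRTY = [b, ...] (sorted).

DIRTY = [7]

0: R B0 → L0 miss [-]
1: R B0 → L0 hit [-]
2: W B10 → L2 miss [D]
3: R B1 → L1 miss [-]
4: R B1 → L1 hit [-]
5: W B4 → L0 miss [D]
6: W B10 → L2 hit [D]
7: R B10 → L2 hit [D]
8: R B2 → L2 miss wb→B10 [-]
9: W B8 → L0 miss wb→B4 [D]
10: R B9 → L1 miss [-]
11: W B7 → L3 miss [D]
12: R B4 → L0 miss wb→B8 [-]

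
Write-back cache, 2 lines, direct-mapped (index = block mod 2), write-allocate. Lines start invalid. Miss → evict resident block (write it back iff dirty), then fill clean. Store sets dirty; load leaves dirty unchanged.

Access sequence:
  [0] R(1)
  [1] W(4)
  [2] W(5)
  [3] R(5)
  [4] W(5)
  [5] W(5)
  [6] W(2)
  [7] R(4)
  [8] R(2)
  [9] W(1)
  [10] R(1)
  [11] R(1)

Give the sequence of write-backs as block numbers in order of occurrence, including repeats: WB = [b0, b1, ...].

0: R B1 → L1 miss [-]
1: W B4 → L0 miss [D]
2: W B5 → L1 miss [D]
3: R B5 → L1 hit [D]
4: W B5 → L1 hit [D]
5: W B5 → L1 hit [D]
6: W B2 → L0 miss wb→B4 [D]
7: R B4 → L0 miss wb→B2 [-]
8: R B2 → L0 miss [-]
9: W B1 → L1 miss wb→B5 [D]
10: R B1 → L1 hit [D]
11: R B1 → L1 hit [D]

WB = [4, 2, 5]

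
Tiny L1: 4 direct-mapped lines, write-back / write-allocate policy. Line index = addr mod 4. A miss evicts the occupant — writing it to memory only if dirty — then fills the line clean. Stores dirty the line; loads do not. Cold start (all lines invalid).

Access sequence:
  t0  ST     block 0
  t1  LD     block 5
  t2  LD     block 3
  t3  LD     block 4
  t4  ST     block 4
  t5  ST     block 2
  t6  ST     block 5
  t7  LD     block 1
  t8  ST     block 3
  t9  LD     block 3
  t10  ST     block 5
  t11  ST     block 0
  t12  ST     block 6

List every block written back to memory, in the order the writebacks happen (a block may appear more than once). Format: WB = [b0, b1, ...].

WB = [0, 5, 4, 2]

0: W B0 -> L0 miss  d=D]
1: R B5 -> L1 miss  d=-]
2: R B3 -> L3 miss  d=-]
3: R B4 -> L0 miss wb->B0  d=-]
4: W B4 -> L0 hit  d=D]
5: W B2 -> L2 miss  d=D]
6: W B5 -> L1 hit  d=D]
7: R B1 -> L1 miss wb->B5  d=-]
8: W B3 -> L3 hit  d=D]
9: R B3 -> L3 hit  d=D]
10: W B5 -> L1 miss  d=D]
11: W B0 -> L0 miss wb->B4  d=D]
12: W B6 -> L2 miss wb->B2  d=D]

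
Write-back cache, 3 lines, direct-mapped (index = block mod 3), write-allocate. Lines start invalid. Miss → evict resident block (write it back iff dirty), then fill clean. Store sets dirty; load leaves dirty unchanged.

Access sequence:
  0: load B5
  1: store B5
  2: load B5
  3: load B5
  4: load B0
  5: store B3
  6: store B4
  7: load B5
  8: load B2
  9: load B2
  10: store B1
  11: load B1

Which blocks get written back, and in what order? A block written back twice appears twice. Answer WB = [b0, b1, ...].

0: R B5 -> L2 miss  d=-]
1: W B5 -> L2 hit  d=D]
2: R B5 -> L2 hit  d=D]
3: R B5 -> L2 hit  d=D]
4: R B0 -> L0 miss  d=-]
5: W B3 -> L0 miss  d=D]
6: W B4 -> L1 miss  d=D]
7: R B5 -> L2 hit  d=D]
8: R B2 -> L2 miss wb->B5  d=-]
9: R B2 -> L2 hit  d=-]
10: W B1 -> L1 miss wb->B4  d=D]
11: R B1 -> L1 hit  d=D]

WB = [5, 4]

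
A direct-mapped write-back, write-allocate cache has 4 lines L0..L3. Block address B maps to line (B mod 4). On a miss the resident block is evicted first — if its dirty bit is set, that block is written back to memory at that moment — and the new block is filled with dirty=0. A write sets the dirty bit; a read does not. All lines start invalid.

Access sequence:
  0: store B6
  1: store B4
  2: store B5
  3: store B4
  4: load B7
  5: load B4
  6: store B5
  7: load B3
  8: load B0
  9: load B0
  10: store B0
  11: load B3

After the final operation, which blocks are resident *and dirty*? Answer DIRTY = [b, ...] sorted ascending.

DIRTY = [0, 5, 6]

0: W B6 -> L2 miss  d=D]
1: W B4 -> L0 miss  d=D]
2: W B5 -> L1 miss  d=D]
3: W B4 -> L0 hit  d=D]
4: R B7 -> L3 miss  d=-]
5: R B4 -> L0 hit  d=D]
6: W B5 -> L1 hit  d=D]
7: R B3 -> L3 miss  d=-]
8: R B0 -> L0 miss wb->B4  d=-]
9: R B0 -> L0 hit  d=-]
10: W B0 -> L0 hit  d=D]
11: R B3 -> L3 hit  d=-]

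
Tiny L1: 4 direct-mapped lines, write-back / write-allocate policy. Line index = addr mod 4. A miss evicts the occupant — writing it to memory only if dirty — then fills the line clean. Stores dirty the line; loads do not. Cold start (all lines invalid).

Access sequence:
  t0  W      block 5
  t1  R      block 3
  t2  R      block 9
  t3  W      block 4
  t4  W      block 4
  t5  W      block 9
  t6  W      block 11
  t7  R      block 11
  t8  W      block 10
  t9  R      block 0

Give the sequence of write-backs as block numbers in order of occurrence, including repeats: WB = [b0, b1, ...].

0: W B5 -> L1 miss  d=D]
1: R B3 -> L3 miss  d=-]
2: R B9 -> L1 miss wb->B5  d=-]
3: W B4 -> L0 miss  d=D]
4: W B4 -> L0 hit  d=D]
5: W B9 -> L1 hit  d=D]
6: W B11 -> L3 miss  d=D]
7: R B11 -> L3 hit  d=D]
8: W B10 -> L2 miss  d=D]
9: R B0 -> L0 miss wb->B4  d=-]

WB = [5, 4]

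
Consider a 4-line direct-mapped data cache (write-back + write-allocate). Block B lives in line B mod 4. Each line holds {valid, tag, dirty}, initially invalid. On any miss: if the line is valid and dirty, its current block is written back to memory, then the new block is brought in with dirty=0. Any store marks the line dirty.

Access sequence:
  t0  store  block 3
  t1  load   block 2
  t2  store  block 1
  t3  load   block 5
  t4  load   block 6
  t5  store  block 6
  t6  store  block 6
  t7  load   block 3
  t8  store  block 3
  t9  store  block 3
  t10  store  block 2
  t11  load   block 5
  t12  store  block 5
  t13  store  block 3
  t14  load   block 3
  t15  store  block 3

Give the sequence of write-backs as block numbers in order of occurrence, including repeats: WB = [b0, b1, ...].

0: W B3 -> L3 miss  d=D]
1: R B2 -> L2 miss  d=-]
2: W B1 -> L1 miss  d=D]
3: R B5 -> L1 miss wb->B1  d=-]
4: R B6 -> L2 miss  d=-]
5: W B6 -> L2 hit  d=D]
6: W B6 -> L2 hit  d=D]
7: R B3 -> L3 hit  d=D]
8: W B3 -> L3 hit  d=D]
9: W B3 -> L3 hit  d=D]
10: W B2 -> L2 miss wb->B6  d=D]
11: R B5 -> L1 hit  d=-]
12: W B5 -> L1 hit  d=D]
13: W B3 -> L3 hit  d=D]
14: R B3 -> L3 hit  d=D]
15: W B3 -> L3 hit  d=D]

WB = [1, 6]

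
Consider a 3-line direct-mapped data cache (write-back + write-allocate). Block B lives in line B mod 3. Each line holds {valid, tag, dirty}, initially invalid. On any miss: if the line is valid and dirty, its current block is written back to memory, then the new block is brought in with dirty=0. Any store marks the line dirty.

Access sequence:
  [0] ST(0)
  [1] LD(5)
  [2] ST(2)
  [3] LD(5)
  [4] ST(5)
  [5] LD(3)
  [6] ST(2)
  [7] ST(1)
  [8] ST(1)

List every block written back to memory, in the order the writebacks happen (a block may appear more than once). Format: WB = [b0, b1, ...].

  0 | W B0 → L0 miss [D]
  1 | R B5 → L2 miss [-]
  2 | W B2 → L2 miss [D]
  3 | R B5 → L2 miss wb→B2 [-]
  4 | W B5 → L2 hit [D]
  5 | R B3 → L0 miss wb→B0 [-]
  6 | W B2 → L2 miss wb→B5 [D]
  7 | W B1 → L1 miss [D]
  8 | W B1 → L1 hit [D]

WB = [2, 0, 5]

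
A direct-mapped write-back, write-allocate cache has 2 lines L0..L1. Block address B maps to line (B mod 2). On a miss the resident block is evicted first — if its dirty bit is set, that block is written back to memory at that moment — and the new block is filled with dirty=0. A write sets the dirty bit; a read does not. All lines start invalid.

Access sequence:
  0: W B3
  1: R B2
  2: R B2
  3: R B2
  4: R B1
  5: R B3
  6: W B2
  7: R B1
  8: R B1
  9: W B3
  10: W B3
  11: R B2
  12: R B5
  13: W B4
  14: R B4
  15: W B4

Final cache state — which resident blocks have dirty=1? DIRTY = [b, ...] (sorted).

0: W B3 -> L1 miss  d=D]
1: R B2 -> L0 miss  d=-]
2: R B2 -> L0 hit  d=-]
3: R B2 -> L0 hit  d=-]
4: R B1 -> L1 miss wb->B3  d=-]
5: R B3 -> L1 miss  d=-]
6: W B2 -> L0 hit  d=D]
7: R B1 -> L1 miss  d=-]
8: R B1 -> L1 hit  d=-]
9: W B3 -> L1 miss  d=D]
10: W B3 -> L1 hit  d=D]
11: R B2 -> L0 hit  d=D]
12: R B5 -> L1 miss wb->B3  d=-]
13: W B4 -> L0 miss wb->B2  d=D]
14: R B4 -> L0 hit  d=D]
15: W B4 -> L0 hit  d=D]

DIRTY = [4]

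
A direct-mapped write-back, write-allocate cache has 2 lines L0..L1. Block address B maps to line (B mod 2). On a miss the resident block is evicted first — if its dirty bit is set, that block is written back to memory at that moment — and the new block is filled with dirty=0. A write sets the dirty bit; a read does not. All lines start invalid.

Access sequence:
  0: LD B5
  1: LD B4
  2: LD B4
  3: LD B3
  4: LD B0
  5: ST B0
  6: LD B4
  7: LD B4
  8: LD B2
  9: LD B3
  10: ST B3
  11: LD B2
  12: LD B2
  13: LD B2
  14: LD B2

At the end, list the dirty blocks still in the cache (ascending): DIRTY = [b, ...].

DIRTY = [3]

0: R B5 -> L1 miss  d=-]
1: R B4 -> L0 miss  d=-]
2: R B4 -> L0 hit  d=-]
3: R B3 -> L1 miss  d=-]
4: R B0 -> L0 miss  d=-]
5: W B0 -> L0 hit  d=D]
6: R B4 -> L0 miss wb->B0  d=-]
7: R B4 -> L0 hit  d=-]
8: R B2 -> L0 miss  d=-]
9: R B3 -> L1 hit  d=-]
10: W B3 -> L1 hit  d=D]
11: R B2 -> L0 hit  d=-]
12: R B2 -> L0 hit  d=-]
13: R B2 -> L0 hit  d=-]
14: R B2 -> L0 hit  d=-]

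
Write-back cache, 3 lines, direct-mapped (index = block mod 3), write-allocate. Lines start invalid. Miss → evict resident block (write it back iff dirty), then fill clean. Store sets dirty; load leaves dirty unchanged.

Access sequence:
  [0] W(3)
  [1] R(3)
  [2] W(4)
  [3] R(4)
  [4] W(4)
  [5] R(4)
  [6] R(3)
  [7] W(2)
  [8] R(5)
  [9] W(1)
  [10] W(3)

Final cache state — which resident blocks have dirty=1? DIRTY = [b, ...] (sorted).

  0 | W B3 → L0 miss [D]
  1 | R B3 → L0 hit [D]
  2 | W B4 → L1 miss [D]
  3 | R B4 → L1 hit [D]
  4 | W B4 → L1 hit [D]
  5 | R B4 → L1 hit [D]
  6 | R B3 → L0 hit [D]
  7 | W B2 → L2 miss [D]
  8 | R B5 → L2 miss wb→B2 [-]
  9 | W B1 → L1 miss wb→B4 [D]
  10 | W B3 → L0 hit [D]

DIRTY = [1, 3]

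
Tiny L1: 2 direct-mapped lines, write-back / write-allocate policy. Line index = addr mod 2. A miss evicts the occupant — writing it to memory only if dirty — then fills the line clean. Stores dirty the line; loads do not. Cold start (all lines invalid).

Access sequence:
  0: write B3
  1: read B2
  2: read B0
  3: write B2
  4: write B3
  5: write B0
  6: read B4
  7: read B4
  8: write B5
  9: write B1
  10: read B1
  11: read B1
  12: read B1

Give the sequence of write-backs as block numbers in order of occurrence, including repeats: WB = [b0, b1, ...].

WB = [2, 0, 3, 5]

0: W B3 → L1 miss [D]
1: R B2 → L0 miss [-]
2: R B0 → L0 miss [-]
3: W B2 → L0 miss [D]
4: W B3 → L1 hit [D]
5: W B0 → L0 miss wb→B2 [D]
6: R B4 → L0 miss wb→B0 [-]
7: R B4 → L0 hit [-]
8: W B5 → L1 miss wb→B3 [D]
9: W B1 → L1 miss wb→B5 [D]
10: R B1 → L1 hit [D]
11: R B1 → L1 hit [D]
12: R B1 → L1 hit [D]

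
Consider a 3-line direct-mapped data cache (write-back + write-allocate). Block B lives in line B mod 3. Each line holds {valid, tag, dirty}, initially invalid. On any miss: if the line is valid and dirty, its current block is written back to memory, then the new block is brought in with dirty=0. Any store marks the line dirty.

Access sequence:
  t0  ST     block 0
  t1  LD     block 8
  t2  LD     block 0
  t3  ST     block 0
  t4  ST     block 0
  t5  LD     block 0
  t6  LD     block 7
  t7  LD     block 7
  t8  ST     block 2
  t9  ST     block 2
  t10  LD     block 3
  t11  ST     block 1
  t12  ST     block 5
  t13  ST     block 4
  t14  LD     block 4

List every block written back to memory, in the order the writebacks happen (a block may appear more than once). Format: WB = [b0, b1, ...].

0: W B0 -> L0 miss  d=D]
1: R B8 -> L2 miss  d=-]
2: R B0 -> L0 hit  d=D]
3: W B0 -> L0 hit  d=D]
4: W B0 -> L0 hit  d=D]
5: R B0 -> L0 hit  d=D]
6: R B7 -> L1 miss  d=-]
7: R B7 -> L1 hit  d=-]
8: W B2 -> L2 miss  d=D]
9: W B2 -> L2 hit  d=D]
10: R B3 -> L0 miss wb->B0  d=-]
11: W B1 -> L1 miss  d=D]
12: W B5 -> L2 miss wb->B2  d=D]
13: W B4 -> L1 miss wb->B1  d=D]
14: R B4 -> L1 hit  d=D]

WB = [0, 2, 1]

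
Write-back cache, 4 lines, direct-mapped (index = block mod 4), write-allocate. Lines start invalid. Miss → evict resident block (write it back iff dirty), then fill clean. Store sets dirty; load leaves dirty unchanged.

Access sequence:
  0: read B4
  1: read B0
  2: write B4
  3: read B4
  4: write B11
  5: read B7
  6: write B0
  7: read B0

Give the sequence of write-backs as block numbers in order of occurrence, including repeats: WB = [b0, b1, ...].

WB = [11, 4]

0: R B4 -> L0 miss  d=-]
1: R B0 -> L0 miss  d=-]
2: W B4 -> L0 miss  d=D]
3: R B4 -> L0 hit  d=D]
4: W B11 -> L3 miss  d=D]
5: R B7 -> L3 miss wb->B11  d=-]
6: W B0 -> L0 miss wb->B4  d=D]
7: R B0 -> L0 hit  d=D]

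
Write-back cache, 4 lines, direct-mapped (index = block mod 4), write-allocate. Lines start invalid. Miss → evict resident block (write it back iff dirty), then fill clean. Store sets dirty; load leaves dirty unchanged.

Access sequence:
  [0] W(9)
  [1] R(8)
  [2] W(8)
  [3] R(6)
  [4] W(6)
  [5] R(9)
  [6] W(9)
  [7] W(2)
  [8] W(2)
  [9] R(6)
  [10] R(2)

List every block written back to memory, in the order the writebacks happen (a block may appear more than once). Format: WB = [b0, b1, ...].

  0 | W B9 → L1 miss [D]
  1 | R B8 → L0 miss [-]
  2 | W B8 → L0 hit [D]
  3 | R B6 → L2 miss [-]
  4 | W B6 → L2 hit [D]
  5 | R B9 → L1 hit [D]
  6 | W B9 → L1 hit [D]
  7 | W B2 → L2 miss wb→B6 [D]
  8 | W B2 → L2 hit [D]
  9 | R B6 → L2 miss wb→B2 [-]
  10 | R B2 → L2 miss [-]

WB = [6, 2]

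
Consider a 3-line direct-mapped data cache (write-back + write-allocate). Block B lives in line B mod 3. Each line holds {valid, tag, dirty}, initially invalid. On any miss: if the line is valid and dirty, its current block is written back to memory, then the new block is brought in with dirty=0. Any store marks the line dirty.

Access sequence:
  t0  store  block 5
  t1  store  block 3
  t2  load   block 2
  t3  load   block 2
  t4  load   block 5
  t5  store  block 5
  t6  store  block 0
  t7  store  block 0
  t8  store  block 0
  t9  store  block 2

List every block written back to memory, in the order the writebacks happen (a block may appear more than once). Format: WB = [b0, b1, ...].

WB = [5, 3, 5]

  0 | W B5 → L2 miss [D]
  1 | W B3 → L0 miss [D]
  2 | R B2 → L2 miss wb→B5 [-]
  3 | R B2 → L2 hit [-]
  4 | R B5 → L2 miss [-]
  5 | W B5 → L2 hit [D]
  6 | W B0 → L0 miss wb→B3 [D]
  7 | W B0 → L0 hit [D]
  8 | W B0 → L0 hit [D]
  9 | W B2 → L2 miss wb→B5 [D]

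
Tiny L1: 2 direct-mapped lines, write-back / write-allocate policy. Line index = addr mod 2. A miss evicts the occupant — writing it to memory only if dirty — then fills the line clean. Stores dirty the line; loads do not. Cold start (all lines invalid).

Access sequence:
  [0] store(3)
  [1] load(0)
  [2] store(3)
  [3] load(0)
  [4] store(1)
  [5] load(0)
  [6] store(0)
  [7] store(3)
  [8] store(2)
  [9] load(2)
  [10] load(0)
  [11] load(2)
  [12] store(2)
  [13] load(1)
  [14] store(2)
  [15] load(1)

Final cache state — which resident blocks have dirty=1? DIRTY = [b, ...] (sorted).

0: W B3 → L1 miss [D]
1: R B0 → L0 miss [-]
2: W B3 → L1 hit [D]
3: R B0 → L0 hit [-]
4: W B1 → L1 miss wb→B3 [D]
5: R B0 → L0 hit [-]
6: W B0 → L0 hit [D]
7: W B3 → L1 miss wb→B1 [D]
8: W B2 → L0 miss wb→B0 [D]
9: R B2 → L0 hit [D]
10: R B0 → L0 miss wb→B2 [-]
11: R B2 → L0 miss [-]
12: W B2 → L0 hit [D]
13: R B1 → L1 miss wb→B3 [-]
14: W B2 → L0 hit [D]
15: R B1 → L1 hit [-]

DIRTY = [2]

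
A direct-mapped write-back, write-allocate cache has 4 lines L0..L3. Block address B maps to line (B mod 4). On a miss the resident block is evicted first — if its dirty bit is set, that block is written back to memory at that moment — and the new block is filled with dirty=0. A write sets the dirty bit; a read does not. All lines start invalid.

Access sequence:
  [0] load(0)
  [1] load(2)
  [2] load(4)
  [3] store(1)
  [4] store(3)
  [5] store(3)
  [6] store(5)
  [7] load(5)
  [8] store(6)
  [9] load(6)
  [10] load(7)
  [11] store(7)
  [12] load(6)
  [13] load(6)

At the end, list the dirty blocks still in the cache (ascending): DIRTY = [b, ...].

0: R B0 -> L0 miss  d=-]
1: R B2 -> L2 miss  d=-]
2: R B4 -> L0 miss  d=-]
3: W B1 -> L1 miss  d=D]
4: W B3 -> L3 miss  d=D]
5: W B3 -> L3 hit  d=D]
6: W B5 -> L1 miss wb->B1  d=D]
7: R B5 -> L1 hit  d=D]
8: W B6 -> L2 miss  d=D]
9: R B6 -> L2 hit  d=D]
10: R B7 -> L3 miss wb->B3  d=-]
11: W B7 -> L3 hit  d=D]
12: R B6 -> L2 hit  d=D]
13: R B6 -> L2 hit  d=D]

DIRTY = [5, 6, 7]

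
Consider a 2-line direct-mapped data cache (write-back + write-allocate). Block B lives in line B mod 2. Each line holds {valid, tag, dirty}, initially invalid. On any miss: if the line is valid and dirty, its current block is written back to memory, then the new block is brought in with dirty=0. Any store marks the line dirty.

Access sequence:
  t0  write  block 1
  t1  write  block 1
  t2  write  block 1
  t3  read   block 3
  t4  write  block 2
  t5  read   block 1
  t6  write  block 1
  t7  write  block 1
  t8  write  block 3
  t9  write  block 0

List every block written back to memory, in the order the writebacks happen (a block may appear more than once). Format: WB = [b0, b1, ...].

0: W B1 → L1 miss [D]
1: W B1 → L1 hit [D]
2: W B1 → L1 hit [D]
3: R B3 → L1 miss wb→B1 [-]
4: W B2 → L0 miss [D]
5: R B1 → L1 miss [-]
6: W B1 → L1 hit [D]
7: W B1 → L1 hit [D]
8: W B3 → L1 miss wb→B1 [D]
9: W B0 → L0 miss wb→B2 [D]

WB = [1, 1, 2]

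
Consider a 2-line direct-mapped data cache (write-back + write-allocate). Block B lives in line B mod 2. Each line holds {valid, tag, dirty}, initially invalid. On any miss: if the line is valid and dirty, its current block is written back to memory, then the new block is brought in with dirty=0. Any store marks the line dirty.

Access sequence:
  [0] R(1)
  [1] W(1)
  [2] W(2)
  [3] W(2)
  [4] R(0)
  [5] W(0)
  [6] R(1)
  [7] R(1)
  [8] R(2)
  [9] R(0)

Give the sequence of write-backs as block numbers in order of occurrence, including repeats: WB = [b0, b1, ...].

WB = [2, 0]

  0 | R B1 → L1 miss [-]
  1 | W B1 → L1 hit [D]
  2 | W B2 → L0 miss [D]
  3 | W B2 → L0 hit [D]
  4 | R B0 → L0 miss wb→B2 [-]
  5 | W B0 → L0 hit [D]
  6 | R B1 → L1 hit [D]
  7 | R B1 → L1 hit [D]
  8 | R B2 → L0 miss wb→B0 [-]
  9 | R B0 → L0 miss [-]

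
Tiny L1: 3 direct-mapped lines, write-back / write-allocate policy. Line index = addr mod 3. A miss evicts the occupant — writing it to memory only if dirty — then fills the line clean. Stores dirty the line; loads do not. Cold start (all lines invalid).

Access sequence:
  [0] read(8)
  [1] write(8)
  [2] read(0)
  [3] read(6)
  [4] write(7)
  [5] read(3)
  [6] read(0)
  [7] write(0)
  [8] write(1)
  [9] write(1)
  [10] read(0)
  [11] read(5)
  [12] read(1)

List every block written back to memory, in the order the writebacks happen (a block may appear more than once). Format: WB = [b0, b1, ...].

WB = [7, 8]

0: R B8 → L2 miss [-]
1: W B8 → L2 hit [D]
2: R B0 → L0 miss [-]
3: R B6 → L0 miss [-]
4: W B7 → L1 miss [D]
5: R B3 → L0 miss [-]
6: R B0 → L0 miss [-]
7: W B0 → L0 hit [D]
8: W B1 → L1 miss wb→B7 [D]
9: W B1 → L1 hit [D]
10: R B0 → L0 hit [D]
11: R B5 → L2 miss wb→B8 [-]
12: R B1 → L1 hit [D]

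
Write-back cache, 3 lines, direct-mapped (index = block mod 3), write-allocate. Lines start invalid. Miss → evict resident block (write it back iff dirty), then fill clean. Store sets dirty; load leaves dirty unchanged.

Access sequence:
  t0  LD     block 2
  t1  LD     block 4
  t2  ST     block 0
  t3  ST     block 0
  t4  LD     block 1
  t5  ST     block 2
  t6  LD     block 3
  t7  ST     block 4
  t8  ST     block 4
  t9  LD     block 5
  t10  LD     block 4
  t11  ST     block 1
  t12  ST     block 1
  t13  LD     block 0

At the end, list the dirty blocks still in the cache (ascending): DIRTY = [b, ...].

DIRTY = [1]

0: R B2 -> L2 miss  d=-]
1: R B4 -> L1 miss  d=-]
2: W B0 -> L0 miss  d=D]
3: W B0 -> L0 hit  d=D]
4: R B1 -> L1 miss  d=-]
5: W B2 -> L2 hit  d=D]
6: R B3 -> L0 miss wb->B0  d=-]
7: W B4 -> L1 miss  d=D]
8: W B4 -> L1 hit  d=D]
9: R B5 -> L2 miss wb->B2  d=-]
10: R B4 -> L1 hit  d=D]
11: W B1 -> L1 miss wb->B4  d=D]
12: W B1 -> L1 hit  d=D]
13: R B0 -> L0 miss  d=-]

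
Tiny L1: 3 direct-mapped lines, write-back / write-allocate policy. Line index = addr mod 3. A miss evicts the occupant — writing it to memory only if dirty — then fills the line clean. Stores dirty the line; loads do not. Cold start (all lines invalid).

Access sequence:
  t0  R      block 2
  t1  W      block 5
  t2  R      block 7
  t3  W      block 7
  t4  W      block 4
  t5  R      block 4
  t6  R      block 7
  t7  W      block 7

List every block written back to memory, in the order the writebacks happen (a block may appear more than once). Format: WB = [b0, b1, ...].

0: R B2 -> L2 miss  d=-]
1: W B5 -> L2 miss  d=D]
2: R B7 -> L1 miss  d=-]
3: W B7 -> L1 hit  d=D]
4: W B4 -> L1 miss wb->B7  d=D]
5: R B4 -> L1 hit  d=D]
6: R B7 -> L1 miss wb->B4  d=-]
7: W B7 -> L1 hit  d=D]

WB = [7, 4]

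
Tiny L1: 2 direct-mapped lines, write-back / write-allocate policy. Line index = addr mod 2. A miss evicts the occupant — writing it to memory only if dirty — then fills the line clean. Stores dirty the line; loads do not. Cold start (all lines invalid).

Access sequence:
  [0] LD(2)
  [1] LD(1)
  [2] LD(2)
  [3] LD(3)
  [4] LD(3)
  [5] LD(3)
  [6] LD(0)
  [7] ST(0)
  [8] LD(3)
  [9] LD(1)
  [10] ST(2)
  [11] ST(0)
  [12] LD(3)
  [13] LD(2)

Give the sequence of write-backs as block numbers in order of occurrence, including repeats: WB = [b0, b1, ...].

  0 | R B2 → L0 miss [-]
  1 | R B1 → L1 miss [-]
  2 | R B2 → L0 hit [-]
  3 | R B3 → L1 miss [-]
  4 | R B3 → L1 hit [-]
  5 | R B3 → L1 hit [-]
  6 | R B0 → L0 miss [-]
  7 | W B0 → L0 hit [D]
  8 | R B3 → L1 hit [-]
  9 | R B1 → L1 miss [-]
  10 | W B2 → L0 miss wb→B0 [D]
  11 | W B0 → L0 miss wb→B2 [D]
  12 | R B3 → L1 miss [-]
  13 | R B2 → L0 miss wb→B0 [-]

WB = [0, 2, 0]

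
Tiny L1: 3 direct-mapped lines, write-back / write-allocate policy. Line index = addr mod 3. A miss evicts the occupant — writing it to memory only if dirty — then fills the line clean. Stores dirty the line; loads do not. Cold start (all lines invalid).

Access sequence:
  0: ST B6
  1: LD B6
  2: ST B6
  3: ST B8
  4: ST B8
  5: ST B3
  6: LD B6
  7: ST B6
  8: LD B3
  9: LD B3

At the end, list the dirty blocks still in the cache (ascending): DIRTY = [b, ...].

0: W B6 -> L0 miss  d=D]
1: R B6 -> L0 hit  d=D]
2: W B6 -> L0 hit  d=D]
3: W B8 -> L2 miss  d=D]
4: W B8 -> L2 hit  d=D]
5: W B3 -> L0 miss wb->B6  d=D]
6: R B6 -> L0 miss wb->B3  d=-]
7: W B6 -> L0 hit  d=D]
8: R B3 -> L0 miss wb->B6  d=-]
9: R B3 -> L0 hit  d=-]

DIRTY = [8]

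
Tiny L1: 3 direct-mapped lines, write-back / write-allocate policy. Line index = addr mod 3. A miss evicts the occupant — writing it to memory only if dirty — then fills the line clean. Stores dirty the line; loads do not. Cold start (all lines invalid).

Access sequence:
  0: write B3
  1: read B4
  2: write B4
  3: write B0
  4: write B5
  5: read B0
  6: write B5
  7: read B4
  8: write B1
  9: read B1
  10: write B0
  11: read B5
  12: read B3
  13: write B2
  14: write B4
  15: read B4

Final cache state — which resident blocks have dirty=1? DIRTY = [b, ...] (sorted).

DIRTY = [2, 4]

0: W B3 -> L0 miss  d=D]
1: R B4 -> L1 miss  d=-]
2: W B4 -> L1 hit  d=D]
3: W B0 -> L0 miss wb->B3  d=D]
4: W B5 -> L2 miss  d=D]
5: R B0 -> L0 hit  d=D]
6: W B5 -> L2 hit  d=D]
7: R B4 -> L1 hit  d=D]
8: W B1 -> L1 miss wb->B4  d=D]
9: R B1 -> L1 hit  d=D]
10: W B0 -> L0 hit  d=D]
11: R B5 -> L2 hit  d=D]
12: R B3 -> L0 miss wb->B0  d=-]
13: W B2 -> L2 miss wb->B5  d=D]
14: W B4 -> L1 miss wb->B1  d=D]
15: R B4 -> L1 hit  d=D]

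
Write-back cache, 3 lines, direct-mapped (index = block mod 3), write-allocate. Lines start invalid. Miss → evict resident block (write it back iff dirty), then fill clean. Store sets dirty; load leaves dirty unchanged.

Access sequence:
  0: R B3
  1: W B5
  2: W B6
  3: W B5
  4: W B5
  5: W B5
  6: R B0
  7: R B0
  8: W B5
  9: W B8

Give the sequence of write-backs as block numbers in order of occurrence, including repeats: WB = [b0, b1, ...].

0: R B3 -> L0 miss  d=-]
1: W B5 -> L2 miss  d=D]
2: W B6 -> L0 miss  d=D]
3: W B5 -> L2 hit  d=D]
4: W B5 -> L2 hit  d=D]
5: W B5 -> L2 hit  d=D]
6: R B0 -> L0 miss wb->B6  d=-]
7: R B0 -> L0 hit  d=-]
8: W B5 -> L2 hit  d=D]
9: W B8 -> L2 miss wb->B5  d=D]

WB = [6, 5]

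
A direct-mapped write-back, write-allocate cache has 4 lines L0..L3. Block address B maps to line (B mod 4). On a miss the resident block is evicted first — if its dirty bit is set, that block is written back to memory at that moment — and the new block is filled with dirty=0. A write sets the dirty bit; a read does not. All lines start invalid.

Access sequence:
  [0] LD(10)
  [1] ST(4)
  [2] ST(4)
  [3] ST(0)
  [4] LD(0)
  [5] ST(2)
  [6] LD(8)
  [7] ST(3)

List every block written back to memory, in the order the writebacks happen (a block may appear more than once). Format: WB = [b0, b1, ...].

  0 | R B10 → L2 miss [-]
  1 | W B4 → L0 miss [D]
  2 | W B4 → L0 hit [D]
  3 | W B0 → L0 miss wb→B4 [D]
  4 | R B0 → L0 hit [D]
  5 | W B2 → L2 miss [D]
  6 | R B8 → L0 miss wb→B0 [-]
  7 | W B3 → L3 miss [D]

WB = [4, 0]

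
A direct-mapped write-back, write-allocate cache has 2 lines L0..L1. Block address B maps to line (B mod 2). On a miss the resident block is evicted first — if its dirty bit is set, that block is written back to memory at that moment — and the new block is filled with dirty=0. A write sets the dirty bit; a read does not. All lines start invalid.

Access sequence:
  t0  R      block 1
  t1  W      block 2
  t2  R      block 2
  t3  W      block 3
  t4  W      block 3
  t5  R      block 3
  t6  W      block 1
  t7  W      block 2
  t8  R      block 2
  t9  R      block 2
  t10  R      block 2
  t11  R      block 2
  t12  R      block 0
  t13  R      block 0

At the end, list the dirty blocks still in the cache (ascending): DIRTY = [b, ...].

DIRTY = [1]

0: R B1 → L1 miss [-]
1: W B2 → L0 miss [D]
2: R B2 → L0 hit [D]
3: W B3 → L1 miss [D]
4: W B3 → L1 hit [D]
5: R B3 → L1 hit [D]
6: W B1 → L1 miss wb→B3 [D]
7: W B2 → L0 hit [D]
8: R B2 → L0 hit [D]
9: R B2 → L0 hit [D]
10: R B2 → L0 hit [D]
11: R B2 → L0 hit [D]
12: R B0 → L0 miss wb→B2 [-]
13: R B0 → L0 hit [-]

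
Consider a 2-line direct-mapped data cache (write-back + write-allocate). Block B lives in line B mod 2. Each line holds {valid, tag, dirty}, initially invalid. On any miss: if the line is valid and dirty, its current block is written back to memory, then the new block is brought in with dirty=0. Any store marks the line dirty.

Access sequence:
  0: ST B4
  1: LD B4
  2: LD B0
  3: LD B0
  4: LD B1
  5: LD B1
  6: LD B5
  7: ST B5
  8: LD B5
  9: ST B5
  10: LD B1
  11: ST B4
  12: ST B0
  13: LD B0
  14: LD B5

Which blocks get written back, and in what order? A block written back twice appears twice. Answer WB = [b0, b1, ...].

WB = [4, 5, 4]

  0 | W B4 → L0 miss [D]
  1 | R B4 → L0 hit [D]
  2 | R B0 → L0 miss wb→B4 [-]
  3 | R B0 → L0 hit [-]
  4 | R B1 → L1 miss [-]
  5 | R B1 → L1 hit [-]
  6 | R B5 → L1 miss [-]
  7 | W B5 → L1 hit [D]
  8 | R B5 → L1 hit [D]
  9 | W B5 → L1 hit [D]
  10 | R B1 → L1 miss wb→B5 [-]
  11 | W B4 → L0 miss [D]
  12 | W B0 → L0 miss wb→B4 [D]
  13 | R B0 → L0 hit [D]
  14 | R B5 → L1 miss [-]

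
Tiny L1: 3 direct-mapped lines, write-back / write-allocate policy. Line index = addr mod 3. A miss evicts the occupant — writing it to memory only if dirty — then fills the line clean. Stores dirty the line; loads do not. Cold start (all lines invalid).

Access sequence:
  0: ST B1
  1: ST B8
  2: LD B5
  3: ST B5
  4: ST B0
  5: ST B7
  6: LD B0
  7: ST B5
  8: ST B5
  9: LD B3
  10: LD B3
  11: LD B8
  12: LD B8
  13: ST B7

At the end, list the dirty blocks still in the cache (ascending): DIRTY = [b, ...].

DIRTY = [7]

  0 | W B1 → L1 miss [D]
  1 | W B8 → L2 miss [D]
  2 | R B5 → L2 miss wb→B8 [-]
  3 | W B5 → L2 hit [D]
  4 | W B0 → L0 miss [D]
  5 | W B7 → L1 miss wb→B1 [D]
  6 | R B0 → L0 hit [D]
  7 | W B5 → L2 hit [D]
  8 | W B5 → L2 hit [D]
  9 | R B3 → L0 miss wb→B0 [-]
  10 | R B3 → L0 hit [-]
  11 | R B8 → L2 miss wb→B5 [-]
  12 | R B8 → L2 hit [-]
  13 | W B7 → L1 hit [D]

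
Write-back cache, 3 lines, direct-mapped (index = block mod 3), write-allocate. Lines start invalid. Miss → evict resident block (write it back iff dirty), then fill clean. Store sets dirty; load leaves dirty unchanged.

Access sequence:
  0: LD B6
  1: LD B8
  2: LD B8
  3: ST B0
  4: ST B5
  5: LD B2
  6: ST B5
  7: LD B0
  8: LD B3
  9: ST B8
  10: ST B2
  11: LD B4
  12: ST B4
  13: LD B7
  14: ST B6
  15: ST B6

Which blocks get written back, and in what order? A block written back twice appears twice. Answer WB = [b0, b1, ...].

0: R B6 → L0 miss [-]
1: R B8 → L2 miss [-]
2: R B8 → L2 hit [-]
3: W B0 → L0 miss [D]
4: W B5 → L2 miss [D]
5: R B2 → L2 miss wb→B5 [-]
6: W B5 → L2 miss [D]
7: R B0 → L0 hit [D]
8: R B3 → L0 miss wb→B0 [-]
9: W B8 → L2 miss wb→B5 [D]
10: W B2 → L2 miss wb→B8 [D]
11: R B4 → L1 miss [-]
12: W B4 → L1 hit [D]
13: R B7 → L1 miss wb→B4 [-]
14: W B6 → L0 miss [D]
15: W B6 → L0 hit [D]

WB = [5, 0, 5, 8, 4]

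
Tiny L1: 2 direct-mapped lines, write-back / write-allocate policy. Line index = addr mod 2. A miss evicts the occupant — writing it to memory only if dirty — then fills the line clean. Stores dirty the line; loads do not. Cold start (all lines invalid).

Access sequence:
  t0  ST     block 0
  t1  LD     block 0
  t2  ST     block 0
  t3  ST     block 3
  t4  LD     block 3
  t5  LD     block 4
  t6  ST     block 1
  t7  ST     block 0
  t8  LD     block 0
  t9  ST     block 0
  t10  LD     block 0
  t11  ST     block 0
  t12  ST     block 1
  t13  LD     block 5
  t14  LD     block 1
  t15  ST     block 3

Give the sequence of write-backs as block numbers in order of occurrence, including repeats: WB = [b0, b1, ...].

0: W B0 → L0 miss [D]
1: R B0 → L0 hit [D]
2: W B0 → L0 hit [D]
3: W B3 → L1 miss [D]
4: R B3 → L1 hit [D]
5: R B4 → L0 miss wb→B0 [-]
6: W B1 → L1 miss wb→B3 [D]
7: W B0 → L0 miss [D]
8: R B0 → L0 hit [D]
9: W B0 → L0 hit [D]
10: R B0 → L0 hit [D]
11: W B0 → L0 hit [D]
12: W B1 → L1 hit [D]
13: R B5 → L1 miss wb→B1 [-]
14: R B1 → L1 miss [-]
15: W B3 → L1 miss [D]

WB = [0, 3, 1]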